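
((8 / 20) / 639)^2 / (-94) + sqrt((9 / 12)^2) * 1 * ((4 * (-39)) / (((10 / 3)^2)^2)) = -0.95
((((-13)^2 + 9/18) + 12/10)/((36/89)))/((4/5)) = 527.51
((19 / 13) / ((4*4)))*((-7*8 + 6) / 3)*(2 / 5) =-95 / 156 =-0.61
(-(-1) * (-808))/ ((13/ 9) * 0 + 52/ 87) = -17574/ 13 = -1351.85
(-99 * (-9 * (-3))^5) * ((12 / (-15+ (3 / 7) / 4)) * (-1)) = -159100680816 / 139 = -1144609214.50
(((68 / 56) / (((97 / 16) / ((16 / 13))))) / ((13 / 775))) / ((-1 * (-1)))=1686400 / 114751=14.70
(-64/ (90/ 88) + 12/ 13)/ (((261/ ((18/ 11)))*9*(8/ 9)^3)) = -81153/ 1327040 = -0.06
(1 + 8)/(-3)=-3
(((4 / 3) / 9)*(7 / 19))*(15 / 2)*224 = 15680 / 171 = 91.70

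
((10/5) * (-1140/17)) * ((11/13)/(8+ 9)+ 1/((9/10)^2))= -172.25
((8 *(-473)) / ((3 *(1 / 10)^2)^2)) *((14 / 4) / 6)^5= -4968569375 / 17496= -283983.16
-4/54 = -2/27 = -0.07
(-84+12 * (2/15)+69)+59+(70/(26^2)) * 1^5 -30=26539/1690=15.70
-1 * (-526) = 526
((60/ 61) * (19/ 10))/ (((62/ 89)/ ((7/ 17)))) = 35511/ 32147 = 1.10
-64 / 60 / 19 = -16 / 285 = -0.06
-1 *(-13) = 13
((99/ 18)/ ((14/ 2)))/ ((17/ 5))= 55/ 238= 0.23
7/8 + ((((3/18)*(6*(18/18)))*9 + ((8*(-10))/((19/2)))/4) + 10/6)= 4303/456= 9.44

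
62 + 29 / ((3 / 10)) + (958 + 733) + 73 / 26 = 144493 / 78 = 1852.47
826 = 826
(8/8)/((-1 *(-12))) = 1/12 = 0.08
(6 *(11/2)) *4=132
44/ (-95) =-44/ 95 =-0.46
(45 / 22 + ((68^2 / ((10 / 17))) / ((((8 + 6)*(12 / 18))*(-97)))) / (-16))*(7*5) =773229 / 8536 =90.58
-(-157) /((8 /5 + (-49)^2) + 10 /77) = 60445 /925051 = 0.07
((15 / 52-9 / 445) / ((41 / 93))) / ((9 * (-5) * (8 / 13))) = -64139 / 2919200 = -0.02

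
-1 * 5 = -5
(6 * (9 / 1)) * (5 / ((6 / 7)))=315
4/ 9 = 0.44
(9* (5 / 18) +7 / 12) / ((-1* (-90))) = 37 / 1080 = 0.03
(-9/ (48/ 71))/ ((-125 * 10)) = 213/ 20000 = 0.01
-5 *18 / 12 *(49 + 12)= -915 / 2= -457.50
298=298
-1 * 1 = -1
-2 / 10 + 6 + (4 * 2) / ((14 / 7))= 49 / 5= 9.80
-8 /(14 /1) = -4 /7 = -0.57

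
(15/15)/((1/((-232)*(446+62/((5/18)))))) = -155254.40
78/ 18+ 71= 226/ 3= 75.33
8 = 8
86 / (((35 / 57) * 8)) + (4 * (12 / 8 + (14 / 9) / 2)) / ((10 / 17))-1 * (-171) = 204.00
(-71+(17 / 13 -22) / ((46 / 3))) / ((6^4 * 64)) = -43265 / 49600512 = -0.00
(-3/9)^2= 1/9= 0.11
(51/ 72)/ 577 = 17/ 13848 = 0.00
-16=-16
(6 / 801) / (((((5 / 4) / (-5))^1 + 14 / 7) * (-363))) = -8 / 678447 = -0.00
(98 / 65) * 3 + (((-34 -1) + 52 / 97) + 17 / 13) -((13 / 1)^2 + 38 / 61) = -76250287 / 384605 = -198.26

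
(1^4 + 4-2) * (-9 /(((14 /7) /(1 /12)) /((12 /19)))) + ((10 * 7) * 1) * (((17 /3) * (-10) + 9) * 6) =-760787 /38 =-20020.71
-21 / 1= -21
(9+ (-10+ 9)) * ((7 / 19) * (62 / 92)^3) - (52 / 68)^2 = 21198956 / 66808997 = 0.32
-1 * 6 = -6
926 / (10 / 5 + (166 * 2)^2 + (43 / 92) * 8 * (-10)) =10649 / 1267169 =0.01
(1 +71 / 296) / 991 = 367 / 293336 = 0.00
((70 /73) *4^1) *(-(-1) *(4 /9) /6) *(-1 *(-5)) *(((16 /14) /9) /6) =0.03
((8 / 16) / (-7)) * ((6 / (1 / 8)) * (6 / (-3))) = 48 / 7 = 6.86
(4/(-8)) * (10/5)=-1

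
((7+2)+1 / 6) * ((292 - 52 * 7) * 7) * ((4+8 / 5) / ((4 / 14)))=-90552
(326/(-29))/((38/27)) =-4401/551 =-7.99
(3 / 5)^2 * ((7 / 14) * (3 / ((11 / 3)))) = 81 / 550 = 0.15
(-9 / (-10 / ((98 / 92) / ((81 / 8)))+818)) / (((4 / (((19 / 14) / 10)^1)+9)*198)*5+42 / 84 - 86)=-3724 / 11368359691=-0.00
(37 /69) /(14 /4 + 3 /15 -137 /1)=-370 /91977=-0.00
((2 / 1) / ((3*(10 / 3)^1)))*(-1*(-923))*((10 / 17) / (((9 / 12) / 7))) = 51688 / 51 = 1013.49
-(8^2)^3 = -262144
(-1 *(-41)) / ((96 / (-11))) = -451 / 96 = -4.70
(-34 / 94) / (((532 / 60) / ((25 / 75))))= -85 / 6251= -0.01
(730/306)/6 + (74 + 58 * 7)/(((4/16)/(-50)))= -88127635/918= -95999.60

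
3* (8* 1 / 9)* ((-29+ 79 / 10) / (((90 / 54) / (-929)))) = 784076 / 25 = 31363.04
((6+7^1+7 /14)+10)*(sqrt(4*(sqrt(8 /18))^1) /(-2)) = -19.19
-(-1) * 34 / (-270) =-17 / 135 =-0.13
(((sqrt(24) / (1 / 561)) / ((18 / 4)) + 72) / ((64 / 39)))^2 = 853281*sqrt(6) / 64 + 17975685 / 128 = 173092.90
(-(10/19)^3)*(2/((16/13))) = -1625/6859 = -0.24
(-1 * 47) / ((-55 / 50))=42.73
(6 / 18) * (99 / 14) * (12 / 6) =33 / 7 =4.71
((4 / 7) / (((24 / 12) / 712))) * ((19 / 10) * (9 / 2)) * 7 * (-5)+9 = -60867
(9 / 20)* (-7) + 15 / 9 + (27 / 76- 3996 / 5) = -456187 / 570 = -800.33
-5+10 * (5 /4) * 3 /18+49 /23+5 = 1163 /276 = 4.21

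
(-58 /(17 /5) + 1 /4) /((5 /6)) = -3429 /170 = -20.17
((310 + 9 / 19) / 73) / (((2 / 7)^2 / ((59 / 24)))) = 17054009 / 133152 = 128.08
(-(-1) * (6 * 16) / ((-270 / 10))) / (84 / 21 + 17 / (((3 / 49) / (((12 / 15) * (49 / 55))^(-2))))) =-25088 / 3885099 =-0.01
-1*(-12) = 12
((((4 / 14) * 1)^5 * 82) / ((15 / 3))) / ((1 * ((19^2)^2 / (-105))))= -7872 / 312900721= -0.00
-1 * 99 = -99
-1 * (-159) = 159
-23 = -23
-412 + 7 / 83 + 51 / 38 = -1294949 / 3154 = -410.57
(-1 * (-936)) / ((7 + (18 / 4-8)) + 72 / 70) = 65520 / 317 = 206.69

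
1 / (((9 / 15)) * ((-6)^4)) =5 / 3888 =0.00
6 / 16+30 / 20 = 15 / 8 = 1.88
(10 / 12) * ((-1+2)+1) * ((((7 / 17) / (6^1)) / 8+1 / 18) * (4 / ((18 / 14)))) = 5495 / 16524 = 0.33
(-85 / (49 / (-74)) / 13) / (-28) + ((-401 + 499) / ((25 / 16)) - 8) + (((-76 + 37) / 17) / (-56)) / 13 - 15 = 596880307 / 15160600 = 39.37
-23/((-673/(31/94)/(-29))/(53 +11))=-661664/31631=-20.92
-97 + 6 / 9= -289 / 3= -96.33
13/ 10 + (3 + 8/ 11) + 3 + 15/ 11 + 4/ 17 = 18001/ 1870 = 9.63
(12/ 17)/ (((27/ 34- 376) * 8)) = -3/ 12757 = -0.00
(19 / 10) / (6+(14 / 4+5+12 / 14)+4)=133 / 1355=0.10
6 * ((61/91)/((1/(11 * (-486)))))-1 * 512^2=-25811740/91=-283645.49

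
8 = 8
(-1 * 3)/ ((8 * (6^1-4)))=-3/ 16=-0.19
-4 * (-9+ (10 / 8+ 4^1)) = 15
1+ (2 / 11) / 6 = 34 / 33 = 1.03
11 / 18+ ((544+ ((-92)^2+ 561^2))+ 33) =5827727 / 18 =323762.61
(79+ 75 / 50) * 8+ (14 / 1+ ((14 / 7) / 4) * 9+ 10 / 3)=3995 / 6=665.83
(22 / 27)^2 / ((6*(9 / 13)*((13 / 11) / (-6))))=-5324 / 6561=-0.81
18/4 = 9/2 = 4.50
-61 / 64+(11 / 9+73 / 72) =739 / 576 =1.28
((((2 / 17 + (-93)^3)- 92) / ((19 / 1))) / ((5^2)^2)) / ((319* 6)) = -13675631 / 386388750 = -0.04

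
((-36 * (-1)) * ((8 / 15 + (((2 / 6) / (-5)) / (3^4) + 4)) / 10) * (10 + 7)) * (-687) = -42877502 / 225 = -190566.68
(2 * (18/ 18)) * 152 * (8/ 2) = 1216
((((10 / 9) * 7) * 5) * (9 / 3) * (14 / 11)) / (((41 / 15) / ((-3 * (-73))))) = 5365500 / 451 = 11896.90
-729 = -729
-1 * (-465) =465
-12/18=-2/3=-0.67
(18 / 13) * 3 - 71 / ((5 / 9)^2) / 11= -59913 / 3575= -16.76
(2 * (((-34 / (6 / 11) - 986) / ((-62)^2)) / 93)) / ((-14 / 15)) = 15725 / 2502444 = 0.01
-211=-211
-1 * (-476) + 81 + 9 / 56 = 31201 / 56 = 557.16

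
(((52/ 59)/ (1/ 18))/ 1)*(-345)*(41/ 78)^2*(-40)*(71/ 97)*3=9882262800/ 74399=132827.90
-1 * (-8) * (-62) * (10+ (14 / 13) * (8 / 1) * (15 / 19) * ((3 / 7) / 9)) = -5120.65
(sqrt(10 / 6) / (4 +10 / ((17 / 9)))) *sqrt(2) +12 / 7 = 17 *sqrt(30) / 474 +12 / 7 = 1.91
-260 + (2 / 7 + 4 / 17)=-30878 / 119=-259.48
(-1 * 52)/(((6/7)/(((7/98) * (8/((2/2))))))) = -104/3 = -34.67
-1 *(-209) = 209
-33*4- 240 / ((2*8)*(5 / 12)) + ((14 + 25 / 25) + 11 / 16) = -2437 / 16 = -152.31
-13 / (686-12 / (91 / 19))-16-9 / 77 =-16.14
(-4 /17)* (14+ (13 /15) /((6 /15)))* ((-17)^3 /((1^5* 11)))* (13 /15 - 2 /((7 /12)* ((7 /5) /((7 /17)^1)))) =-75854 /315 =-240.81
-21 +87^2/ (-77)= -9186/ 77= -119.30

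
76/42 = 38/21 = 1.81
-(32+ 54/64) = -1051/32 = -32.84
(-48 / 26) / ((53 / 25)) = -600 / 689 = -0.87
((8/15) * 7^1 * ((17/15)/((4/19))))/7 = 646/225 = 2.87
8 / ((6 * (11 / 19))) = 76 / 33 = 2.30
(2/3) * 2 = 4/3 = 1.33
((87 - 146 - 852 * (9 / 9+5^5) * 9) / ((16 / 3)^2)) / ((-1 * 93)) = 71910681 / 7936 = 9061.33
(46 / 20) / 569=23 / 5690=0.00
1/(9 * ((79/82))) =82/711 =0.12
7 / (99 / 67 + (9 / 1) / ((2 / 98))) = 469 / 29646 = 0.02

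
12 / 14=6 / 7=0.86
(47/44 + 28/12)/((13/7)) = 3143/1716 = 1.83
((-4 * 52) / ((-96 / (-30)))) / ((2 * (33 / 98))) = -3185 / 33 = -96.52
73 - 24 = 49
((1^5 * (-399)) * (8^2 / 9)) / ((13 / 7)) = -1527.79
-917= -917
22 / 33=2 / 3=0.67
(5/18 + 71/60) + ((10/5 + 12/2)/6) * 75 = 18263/180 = 101.46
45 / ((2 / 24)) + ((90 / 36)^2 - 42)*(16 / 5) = 2128 / 5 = 425.60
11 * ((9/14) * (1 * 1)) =99/14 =7.07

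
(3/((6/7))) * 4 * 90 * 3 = 3780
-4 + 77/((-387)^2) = -598999/149769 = -4.00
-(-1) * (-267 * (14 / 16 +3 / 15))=-11481 / 40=-287.02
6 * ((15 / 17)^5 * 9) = 41006250 / 1419857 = 28.88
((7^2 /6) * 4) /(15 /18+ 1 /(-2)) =98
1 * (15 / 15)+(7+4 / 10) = 42 / 5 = 8.40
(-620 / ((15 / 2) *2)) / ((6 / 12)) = -248 / 3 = -82.67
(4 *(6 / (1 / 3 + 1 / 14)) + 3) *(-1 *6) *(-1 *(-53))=-336762 / 17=-19809.53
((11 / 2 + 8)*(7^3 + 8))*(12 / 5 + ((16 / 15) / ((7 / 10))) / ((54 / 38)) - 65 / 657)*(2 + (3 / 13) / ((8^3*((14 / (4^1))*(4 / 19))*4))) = 4684332415257 / 146513920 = 31971.93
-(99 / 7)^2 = -9801 / 49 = -200.02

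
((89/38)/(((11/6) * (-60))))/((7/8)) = -178/7315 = -0.02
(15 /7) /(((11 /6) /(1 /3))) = 30 /77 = 0.39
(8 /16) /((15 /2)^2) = 0.01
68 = 68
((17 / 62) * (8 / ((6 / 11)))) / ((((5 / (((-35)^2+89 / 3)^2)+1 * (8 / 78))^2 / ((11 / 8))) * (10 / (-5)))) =-216254599268174688 / 822851875850431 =-262.81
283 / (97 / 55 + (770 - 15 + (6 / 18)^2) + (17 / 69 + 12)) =3221955 / 8756444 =0.37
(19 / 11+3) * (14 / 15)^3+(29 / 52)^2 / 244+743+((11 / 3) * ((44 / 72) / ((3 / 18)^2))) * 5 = 28172672932013 / 24494184000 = 1150.18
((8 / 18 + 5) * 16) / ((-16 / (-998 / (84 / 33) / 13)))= 38423 / 234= 164.20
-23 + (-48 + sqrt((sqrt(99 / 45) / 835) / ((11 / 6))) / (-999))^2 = -23 + (sqrt(1002) * 11^(3 / 4) * 5^(1 / 4) + 440439120)^2 / 84195580914225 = 2281.00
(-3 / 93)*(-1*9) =9 / 31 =0.29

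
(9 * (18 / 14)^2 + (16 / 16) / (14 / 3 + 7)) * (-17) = -62322 / 245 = -254.38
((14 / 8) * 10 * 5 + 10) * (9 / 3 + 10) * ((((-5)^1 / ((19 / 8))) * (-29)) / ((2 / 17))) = 12497550 / 19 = 657765.79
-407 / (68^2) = -407 / 4624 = -0.09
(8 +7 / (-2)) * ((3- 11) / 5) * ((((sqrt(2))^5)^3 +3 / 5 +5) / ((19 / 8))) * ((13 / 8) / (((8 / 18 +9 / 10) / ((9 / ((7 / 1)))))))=-9704448 * sqrt(2) / 16093- 303264 / 11495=-879.19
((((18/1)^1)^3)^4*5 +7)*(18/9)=11568313814261774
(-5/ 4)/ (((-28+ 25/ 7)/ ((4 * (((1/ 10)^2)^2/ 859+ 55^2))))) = 181893250007/ 293778000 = 619.15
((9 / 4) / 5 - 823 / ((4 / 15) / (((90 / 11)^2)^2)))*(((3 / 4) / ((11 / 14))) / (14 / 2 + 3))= -85045319482851 / 64420400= -1320161.31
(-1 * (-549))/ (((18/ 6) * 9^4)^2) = 61/ 43046721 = 0.00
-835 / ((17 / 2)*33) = -1670 / 561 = -2.98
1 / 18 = 0.06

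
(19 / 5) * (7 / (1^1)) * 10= 266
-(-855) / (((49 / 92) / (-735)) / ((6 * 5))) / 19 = -1863000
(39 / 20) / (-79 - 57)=-39 / 2720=-0.01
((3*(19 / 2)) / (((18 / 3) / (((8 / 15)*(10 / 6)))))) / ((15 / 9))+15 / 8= 529 / 120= 4.41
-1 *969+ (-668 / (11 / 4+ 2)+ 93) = -19316 / 19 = -1016.63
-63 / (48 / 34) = -357 / 8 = -44.62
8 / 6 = 4 / 3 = 1.33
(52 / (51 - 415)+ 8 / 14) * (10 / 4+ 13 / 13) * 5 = 15 / 2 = 7.50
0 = 0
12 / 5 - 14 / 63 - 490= -21952 / 45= -487.82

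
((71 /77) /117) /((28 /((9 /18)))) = 71 /504504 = 0.00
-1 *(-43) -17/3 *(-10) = 299/3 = 99.67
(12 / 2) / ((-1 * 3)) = -2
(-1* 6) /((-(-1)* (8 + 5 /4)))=-24 /37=-0.65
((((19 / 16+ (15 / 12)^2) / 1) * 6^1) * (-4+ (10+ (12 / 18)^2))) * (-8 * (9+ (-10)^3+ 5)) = 838757.33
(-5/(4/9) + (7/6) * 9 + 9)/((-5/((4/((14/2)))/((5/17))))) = -561/175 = -3.21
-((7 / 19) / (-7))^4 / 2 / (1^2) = -1 / 260642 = -0.00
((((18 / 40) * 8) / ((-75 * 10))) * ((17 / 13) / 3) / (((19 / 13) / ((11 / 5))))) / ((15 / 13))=-2431 / 890625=-0.00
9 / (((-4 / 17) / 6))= -459 / 2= -229.50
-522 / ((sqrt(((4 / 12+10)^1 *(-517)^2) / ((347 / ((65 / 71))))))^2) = -38581542 / 538587335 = -0.07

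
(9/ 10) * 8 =36/ 5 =7.20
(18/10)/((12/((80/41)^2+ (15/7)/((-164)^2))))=430089/753088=0.57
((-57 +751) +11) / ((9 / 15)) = 1175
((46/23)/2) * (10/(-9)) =-10/9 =-1.11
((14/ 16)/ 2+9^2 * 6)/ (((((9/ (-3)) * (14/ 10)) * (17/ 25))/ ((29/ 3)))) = -28213375/ 17136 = -1646.44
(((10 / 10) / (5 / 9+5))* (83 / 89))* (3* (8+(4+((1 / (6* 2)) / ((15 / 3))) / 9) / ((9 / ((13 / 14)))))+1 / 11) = 524495509 / 123354000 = 4.25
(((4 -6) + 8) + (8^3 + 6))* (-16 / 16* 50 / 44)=-6550 / 11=-595.45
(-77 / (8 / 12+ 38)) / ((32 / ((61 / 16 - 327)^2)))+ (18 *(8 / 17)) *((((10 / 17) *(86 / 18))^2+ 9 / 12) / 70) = -9557591009170357 / 1470636195840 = -6498.95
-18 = -18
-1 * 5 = -5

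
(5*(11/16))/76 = 55/1216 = 0.05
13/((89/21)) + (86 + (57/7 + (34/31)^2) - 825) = -435009705/598703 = -726.59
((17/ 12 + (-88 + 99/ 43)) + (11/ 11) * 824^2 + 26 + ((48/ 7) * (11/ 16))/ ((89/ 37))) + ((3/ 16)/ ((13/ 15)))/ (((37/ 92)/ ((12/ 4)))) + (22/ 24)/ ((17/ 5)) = 1784642979859615/ 2628643836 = 678921.56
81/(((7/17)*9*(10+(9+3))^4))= 0.00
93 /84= 31 /28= 1.11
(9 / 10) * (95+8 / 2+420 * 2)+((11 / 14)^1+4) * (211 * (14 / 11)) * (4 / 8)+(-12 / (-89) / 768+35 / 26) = 6064312619 / 4072640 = 1489.04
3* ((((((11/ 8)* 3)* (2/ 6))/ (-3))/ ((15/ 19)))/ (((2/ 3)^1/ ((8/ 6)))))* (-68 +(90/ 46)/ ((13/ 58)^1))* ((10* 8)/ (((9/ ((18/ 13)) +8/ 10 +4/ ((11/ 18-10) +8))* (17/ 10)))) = 2198.14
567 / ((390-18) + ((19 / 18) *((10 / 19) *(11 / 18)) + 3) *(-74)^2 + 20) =45927 / 1513010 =0.03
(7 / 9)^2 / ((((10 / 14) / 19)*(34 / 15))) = 6517 / 918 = 7.10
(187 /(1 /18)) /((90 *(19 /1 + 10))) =187 /145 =1.29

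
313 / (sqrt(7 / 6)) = 313*sqrt(42) / 7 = 289.78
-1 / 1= -1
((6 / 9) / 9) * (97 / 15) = 0.48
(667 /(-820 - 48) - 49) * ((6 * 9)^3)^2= -267778843268976 /217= -1234003886032.15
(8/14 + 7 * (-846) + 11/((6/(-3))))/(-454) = 82977/6356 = 13.05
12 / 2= 6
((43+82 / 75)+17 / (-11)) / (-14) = -17551 / 5775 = -3.04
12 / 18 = 2 / 3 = 0.67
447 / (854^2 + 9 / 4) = 0.00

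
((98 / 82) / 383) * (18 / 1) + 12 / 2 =95100 / 15703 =6.06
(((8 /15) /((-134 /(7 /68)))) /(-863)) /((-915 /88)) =-0.00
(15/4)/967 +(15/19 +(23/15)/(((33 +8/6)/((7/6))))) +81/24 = 958424357/227090280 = 4.22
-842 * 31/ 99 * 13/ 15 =-339326/ 1485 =-228.50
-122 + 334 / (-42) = -2729 / 21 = -129.95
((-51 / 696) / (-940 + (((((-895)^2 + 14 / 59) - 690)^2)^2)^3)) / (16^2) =-30246356110072056186977 / 7298193132365075705279421438905831340756978515470704499852045937481460767802946924133309272328192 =-0.00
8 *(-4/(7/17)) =-544/7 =-77.71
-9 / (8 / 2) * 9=-81 / 4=-20.25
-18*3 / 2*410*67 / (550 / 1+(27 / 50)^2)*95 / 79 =-176151375000 / 108682591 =-1620.79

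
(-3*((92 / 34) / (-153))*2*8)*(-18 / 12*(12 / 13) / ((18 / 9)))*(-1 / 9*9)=2208 / 3757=0.59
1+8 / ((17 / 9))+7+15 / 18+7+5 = 2557 / 102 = 25.07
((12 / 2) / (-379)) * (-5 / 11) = 30 / 4169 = 0.01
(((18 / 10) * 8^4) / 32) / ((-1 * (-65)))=1152 / 325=3.54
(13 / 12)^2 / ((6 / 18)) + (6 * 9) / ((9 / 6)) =1897 / 48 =39.52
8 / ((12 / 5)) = 10 / 3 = 3.33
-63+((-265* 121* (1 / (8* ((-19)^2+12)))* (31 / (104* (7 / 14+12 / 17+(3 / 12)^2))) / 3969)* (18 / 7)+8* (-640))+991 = -8659430749699 / 2065703094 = -4192.00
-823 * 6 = -4938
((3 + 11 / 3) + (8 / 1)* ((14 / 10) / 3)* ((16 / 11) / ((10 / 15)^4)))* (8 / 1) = 45088 / 165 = 273.26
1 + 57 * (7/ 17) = 416/ 17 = 24.47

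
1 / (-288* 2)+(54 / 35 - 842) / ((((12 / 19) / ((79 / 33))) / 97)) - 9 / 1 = -68528097857 / 221760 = -309019.20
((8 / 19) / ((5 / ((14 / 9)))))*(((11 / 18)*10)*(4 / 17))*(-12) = -19712 / 8721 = -2.26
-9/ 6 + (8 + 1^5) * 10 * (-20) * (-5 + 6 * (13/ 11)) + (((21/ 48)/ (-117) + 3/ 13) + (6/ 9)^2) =-25839287/ 6864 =-3764.46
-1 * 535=-535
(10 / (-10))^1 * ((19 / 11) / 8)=-19 / 88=-0.22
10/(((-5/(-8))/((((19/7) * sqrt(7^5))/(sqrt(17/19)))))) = 2128 * sqrt(2261)/17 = 5952.14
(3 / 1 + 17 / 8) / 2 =41 / 16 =2.56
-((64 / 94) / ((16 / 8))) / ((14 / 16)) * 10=-1280 / 329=-3.89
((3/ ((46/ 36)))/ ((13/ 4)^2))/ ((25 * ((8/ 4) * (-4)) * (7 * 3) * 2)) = -18/ 680225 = -0.00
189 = 189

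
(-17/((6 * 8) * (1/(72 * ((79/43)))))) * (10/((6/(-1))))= 78.08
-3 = -3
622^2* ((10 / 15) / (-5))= -773768 / 15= -51584.53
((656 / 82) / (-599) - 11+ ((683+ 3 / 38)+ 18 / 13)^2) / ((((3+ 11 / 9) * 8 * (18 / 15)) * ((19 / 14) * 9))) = 2396840983385905 / 2532964828992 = 946.26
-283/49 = -5.78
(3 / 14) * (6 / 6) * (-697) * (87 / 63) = -20213 / 98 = -206.26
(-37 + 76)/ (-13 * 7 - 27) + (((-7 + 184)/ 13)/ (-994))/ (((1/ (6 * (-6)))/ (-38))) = -14538003/ 762398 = -19.07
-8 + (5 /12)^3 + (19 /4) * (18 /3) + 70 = 90.57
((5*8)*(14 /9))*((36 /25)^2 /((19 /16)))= 108.65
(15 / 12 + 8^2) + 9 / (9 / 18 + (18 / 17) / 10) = 33003 / 412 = 80.10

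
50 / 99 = 0.51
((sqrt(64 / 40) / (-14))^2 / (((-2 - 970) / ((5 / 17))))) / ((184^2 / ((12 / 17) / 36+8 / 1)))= -409 / 699015961728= -0.00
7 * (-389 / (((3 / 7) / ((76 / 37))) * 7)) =-206948 / 111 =-1864.40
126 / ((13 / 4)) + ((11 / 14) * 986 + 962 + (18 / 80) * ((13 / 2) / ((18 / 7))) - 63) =1713.05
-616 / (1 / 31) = -19096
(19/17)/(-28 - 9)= -19/629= -0.03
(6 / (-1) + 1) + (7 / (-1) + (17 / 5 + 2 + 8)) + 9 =52 / 5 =10.40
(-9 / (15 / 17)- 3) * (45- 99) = 3564 / 5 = 712.80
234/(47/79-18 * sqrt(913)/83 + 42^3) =2022084 * sqrt(913)/218721581012243 + 690806059974/218721581012243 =0.00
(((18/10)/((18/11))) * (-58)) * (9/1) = -2871/5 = -574.20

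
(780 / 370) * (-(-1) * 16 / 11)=1248 / 407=3.07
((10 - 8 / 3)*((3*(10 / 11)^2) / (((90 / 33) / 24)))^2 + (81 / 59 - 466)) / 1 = 1964057 / 649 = 3026.28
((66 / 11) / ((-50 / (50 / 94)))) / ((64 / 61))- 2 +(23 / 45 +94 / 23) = 7899107 / 3113280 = 2.54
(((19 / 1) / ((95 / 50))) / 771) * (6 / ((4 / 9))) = 45 / 257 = 0.18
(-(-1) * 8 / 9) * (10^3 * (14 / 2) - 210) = 54320 / 9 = 6035.56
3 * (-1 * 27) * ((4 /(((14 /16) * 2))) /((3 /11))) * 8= -38016 /7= -5430.86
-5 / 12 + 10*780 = 93595 / 12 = 7799.58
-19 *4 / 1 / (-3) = 76 / 3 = 25.33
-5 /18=-0.28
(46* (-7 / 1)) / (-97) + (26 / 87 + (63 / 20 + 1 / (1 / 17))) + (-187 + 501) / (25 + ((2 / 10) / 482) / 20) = 2462826046879 / 67793356260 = 36.33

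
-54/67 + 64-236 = -11578/67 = -172.81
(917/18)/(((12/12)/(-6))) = -917/3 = -305.67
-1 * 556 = -556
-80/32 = -5/2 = -2.50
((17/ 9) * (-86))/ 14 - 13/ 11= -8860/ 693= -12.78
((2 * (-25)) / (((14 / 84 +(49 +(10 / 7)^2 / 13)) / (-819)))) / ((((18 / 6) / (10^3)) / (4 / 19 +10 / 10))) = 239983380000 / 716357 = 335005.28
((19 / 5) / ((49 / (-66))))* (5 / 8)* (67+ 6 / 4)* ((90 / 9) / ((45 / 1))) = -28633 / 588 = -48.70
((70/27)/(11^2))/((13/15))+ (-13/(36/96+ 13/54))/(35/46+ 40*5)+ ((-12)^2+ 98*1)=4206595518344/17388406035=241.92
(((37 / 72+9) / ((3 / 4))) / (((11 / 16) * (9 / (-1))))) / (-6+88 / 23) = 12604 / 13365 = 0.94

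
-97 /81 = -1.20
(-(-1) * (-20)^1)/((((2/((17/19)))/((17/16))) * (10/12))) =-867/76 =-11.41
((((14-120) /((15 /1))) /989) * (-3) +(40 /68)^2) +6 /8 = 6387851 /5716420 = 1.12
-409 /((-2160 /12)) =2.27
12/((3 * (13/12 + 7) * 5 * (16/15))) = 9/97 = 0.09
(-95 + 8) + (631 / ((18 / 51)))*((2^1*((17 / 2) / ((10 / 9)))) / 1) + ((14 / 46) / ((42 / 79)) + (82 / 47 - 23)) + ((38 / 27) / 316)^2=27246.17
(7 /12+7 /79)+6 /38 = 14947 /18012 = 0.83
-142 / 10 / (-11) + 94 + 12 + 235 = 18826 / 55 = 342.29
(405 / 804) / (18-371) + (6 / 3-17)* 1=-1419195 / 94604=-15.00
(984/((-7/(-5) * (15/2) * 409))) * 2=1312/2863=0.46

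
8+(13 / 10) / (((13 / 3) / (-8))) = 28 / 5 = 5.60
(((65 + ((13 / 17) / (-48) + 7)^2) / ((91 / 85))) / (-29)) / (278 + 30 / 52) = -0.01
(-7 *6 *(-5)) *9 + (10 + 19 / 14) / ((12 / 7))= 15173 / 8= 1896.62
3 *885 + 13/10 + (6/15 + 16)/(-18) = 47797/18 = 2655.39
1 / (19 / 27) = 27 / 19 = 1.42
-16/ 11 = -1.45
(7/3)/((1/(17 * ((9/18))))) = 119/6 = 19.83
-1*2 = -2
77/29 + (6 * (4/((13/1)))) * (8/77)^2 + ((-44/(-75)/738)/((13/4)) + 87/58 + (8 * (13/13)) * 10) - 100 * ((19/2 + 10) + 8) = -2665.82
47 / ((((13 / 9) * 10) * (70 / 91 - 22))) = -141 / 920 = -0.15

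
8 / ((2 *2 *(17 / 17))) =2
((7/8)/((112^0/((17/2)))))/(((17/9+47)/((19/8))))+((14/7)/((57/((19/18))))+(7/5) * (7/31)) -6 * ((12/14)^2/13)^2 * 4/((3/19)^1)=876050463653/3825577147392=0.23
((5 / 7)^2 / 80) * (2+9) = 55 / 784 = 0.07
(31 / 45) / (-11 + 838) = 31 / 37215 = 0.00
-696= -696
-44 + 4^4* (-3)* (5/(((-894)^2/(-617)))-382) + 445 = 19566626971/66603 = 293779.96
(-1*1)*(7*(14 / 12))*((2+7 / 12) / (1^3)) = -1519 / 72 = -21.10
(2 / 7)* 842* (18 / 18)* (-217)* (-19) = 991876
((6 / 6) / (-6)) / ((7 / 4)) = -2 / 21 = -0.10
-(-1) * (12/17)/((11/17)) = 12/11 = 1.09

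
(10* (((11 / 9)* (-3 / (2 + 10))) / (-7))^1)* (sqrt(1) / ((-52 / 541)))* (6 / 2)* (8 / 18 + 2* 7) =-148775 / 756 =-196.79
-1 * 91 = -91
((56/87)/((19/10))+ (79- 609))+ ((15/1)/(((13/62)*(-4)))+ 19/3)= -23260231/42978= -541.21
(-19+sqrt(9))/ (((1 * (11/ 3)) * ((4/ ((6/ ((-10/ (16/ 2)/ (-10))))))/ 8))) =-4608/ 11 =-418.91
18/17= 1.06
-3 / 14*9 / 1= -27 / 14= -1.93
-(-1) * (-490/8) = -245/4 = -61.25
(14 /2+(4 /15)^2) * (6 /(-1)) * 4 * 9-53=-39509 /25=-1580.36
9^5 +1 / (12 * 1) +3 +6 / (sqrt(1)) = 708697 / 12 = 59058.08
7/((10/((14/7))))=7/5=1.40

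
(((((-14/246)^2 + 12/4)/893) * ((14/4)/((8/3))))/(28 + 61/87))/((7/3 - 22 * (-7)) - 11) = 0.00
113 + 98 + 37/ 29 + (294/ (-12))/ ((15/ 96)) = 8044/ 145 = 55.48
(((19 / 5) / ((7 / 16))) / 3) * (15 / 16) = 19 / 7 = 2.71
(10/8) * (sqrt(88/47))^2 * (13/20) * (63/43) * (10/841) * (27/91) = 13365/1699661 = 0.01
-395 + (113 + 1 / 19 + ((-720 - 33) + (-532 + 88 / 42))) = -624376 / 399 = -1564.85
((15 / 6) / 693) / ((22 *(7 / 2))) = 5 / 106722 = 0.00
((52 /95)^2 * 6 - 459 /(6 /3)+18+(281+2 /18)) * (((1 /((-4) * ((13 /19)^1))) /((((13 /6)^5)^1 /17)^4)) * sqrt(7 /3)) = -16399790374565911004577792 * sqrt(21) /117355651309888936534596175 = -0.64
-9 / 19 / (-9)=1 / 19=0.05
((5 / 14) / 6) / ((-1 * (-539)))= 5 / 45276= 0.00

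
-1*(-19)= 19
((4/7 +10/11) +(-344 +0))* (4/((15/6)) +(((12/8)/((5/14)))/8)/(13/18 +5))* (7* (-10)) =45956695/1133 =40561.95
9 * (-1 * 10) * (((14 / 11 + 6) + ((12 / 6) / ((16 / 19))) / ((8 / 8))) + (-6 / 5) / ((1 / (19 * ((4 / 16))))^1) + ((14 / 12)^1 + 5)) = -910.30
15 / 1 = 15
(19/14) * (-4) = -5.43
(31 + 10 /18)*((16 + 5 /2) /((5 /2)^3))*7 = 294224 /1125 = 261.53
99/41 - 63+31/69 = -170125/2829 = -60.14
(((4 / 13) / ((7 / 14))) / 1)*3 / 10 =12 / 65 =0.18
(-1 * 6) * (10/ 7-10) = 360/ 7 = 51.43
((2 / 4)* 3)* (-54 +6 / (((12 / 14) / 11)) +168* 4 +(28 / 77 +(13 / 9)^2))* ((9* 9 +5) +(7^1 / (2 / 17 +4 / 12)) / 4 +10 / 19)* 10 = 4546522605 / 4807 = 945812.90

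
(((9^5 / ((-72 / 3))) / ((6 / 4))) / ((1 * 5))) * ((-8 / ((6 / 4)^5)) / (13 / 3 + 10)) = 5184 / 215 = 24.11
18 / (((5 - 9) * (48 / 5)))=-15 / 32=-0.47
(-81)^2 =6561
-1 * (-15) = 15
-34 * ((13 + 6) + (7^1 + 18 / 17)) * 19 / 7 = -17480 / 7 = -2497.14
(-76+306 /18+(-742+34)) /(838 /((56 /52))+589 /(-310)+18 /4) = -2065 /2102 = -0.98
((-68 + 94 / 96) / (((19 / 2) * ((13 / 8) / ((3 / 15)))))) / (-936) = 3217 / 3467880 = 0.00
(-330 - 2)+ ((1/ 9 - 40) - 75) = -4022/ 9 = -446.89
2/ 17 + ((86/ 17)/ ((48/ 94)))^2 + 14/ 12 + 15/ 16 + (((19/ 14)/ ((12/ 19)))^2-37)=67.99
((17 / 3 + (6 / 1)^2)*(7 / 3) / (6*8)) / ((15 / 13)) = 2275 / 1296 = 1.76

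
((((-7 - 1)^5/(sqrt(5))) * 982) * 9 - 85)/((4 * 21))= -24133632 * sqrt(5)/35 - 85/84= -1541842.20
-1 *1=-1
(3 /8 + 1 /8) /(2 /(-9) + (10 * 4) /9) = 9 /76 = 0.12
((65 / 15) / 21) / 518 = 13 / 32634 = 0.00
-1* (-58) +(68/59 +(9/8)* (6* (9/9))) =15553/236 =65.90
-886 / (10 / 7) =-3101 / 5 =-620.20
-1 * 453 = -453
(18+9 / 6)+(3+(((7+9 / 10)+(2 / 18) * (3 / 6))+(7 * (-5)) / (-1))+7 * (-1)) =5261 / 90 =58.46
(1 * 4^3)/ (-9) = -64/ 9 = -7.11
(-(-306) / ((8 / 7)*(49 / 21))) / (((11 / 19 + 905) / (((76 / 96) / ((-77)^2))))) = 55233 / 3264459968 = 0.00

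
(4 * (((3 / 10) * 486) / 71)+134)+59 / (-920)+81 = 2915231 / 13064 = 223.15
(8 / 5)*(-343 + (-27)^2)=3088 / 5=617.60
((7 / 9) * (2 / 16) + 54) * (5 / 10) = 27.05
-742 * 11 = -8162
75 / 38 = 1.97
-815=-815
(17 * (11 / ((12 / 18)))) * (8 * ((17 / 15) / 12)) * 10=6358 / 3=2119.33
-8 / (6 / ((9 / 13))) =-12 / 13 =-0.92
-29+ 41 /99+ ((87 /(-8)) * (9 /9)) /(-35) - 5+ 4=-811507 /27720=-29.28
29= 29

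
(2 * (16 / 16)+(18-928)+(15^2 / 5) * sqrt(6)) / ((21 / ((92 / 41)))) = -83536 / 861+1380 * sqrt(6) / 287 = -85.24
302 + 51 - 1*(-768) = 1121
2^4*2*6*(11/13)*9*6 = 114048/13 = 8772.92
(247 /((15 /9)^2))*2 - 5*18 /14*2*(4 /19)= 175.13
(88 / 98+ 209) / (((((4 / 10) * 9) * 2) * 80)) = 10285 / 28224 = 0.36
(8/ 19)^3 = 0.07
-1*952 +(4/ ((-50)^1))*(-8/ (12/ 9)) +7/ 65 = -309209/ 325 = -951.41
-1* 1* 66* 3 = -198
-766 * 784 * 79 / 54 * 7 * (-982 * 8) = 1304492068096 / 27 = 48314521040.59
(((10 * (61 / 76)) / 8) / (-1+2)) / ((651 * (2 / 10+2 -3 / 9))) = 1525 / 1847104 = 0.00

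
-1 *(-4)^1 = 4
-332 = -332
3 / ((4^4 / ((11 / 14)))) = 0.01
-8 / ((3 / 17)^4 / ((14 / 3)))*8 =-74834816 / 243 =-307962.21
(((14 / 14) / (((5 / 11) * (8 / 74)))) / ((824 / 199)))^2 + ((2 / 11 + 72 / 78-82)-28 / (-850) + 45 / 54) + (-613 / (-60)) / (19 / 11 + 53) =-11067061573329389 / 198731114982400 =-55.69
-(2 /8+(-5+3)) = 1.75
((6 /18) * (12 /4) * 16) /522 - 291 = -75943 /261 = -290.97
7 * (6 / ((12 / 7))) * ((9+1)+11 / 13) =6909 / 26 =265.73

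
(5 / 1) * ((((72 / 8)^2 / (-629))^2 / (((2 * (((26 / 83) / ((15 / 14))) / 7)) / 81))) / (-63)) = -367580025 / 288026648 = -1.28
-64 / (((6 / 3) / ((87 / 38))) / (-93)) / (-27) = -14384 / 57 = -252.35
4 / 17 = 0.24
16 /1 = 16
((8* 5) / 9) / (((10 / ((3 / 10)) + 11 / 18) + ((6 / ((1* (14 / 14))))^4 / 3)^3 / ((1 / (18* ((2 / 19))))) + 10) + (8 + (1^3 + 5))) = 0.00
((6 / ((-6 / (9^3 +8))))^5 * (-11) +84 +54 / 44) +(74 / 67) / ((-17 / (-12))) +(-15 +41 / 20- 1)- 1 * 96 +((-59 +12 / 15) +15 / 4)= 299672253490801340959 / 125290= 2391828984681948.61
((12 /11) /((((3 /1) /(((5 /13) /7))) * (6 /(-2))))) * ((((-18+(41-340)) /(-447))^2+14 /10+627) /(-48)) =57118393 /654574284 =0.09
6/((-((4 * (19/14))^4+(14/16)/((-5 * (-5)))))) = -960400/139014669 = -0.01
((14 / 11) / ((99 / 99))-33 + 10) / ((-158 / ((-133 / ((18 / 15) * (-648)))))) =158935 / 6757344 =0.02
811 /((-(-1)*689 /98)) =79478 /689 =115.35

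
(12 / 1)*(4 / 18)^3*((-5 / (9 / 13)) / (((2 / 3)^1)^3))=-260 / 81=-3.21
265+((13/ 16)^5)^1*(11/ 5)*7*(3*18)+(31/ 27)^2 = 1071670419403/ 1911029760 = 560.78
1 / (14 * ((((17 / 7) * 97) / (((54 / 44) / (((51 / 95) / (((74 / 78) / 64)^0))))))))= 855 / 1233452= 0.00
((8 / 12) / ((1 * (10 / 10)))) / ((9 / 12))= 8 / 9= 0.89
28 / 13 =2.15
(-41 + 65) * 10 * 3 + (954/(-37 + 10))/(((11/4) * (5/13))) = 113288/165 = 686.59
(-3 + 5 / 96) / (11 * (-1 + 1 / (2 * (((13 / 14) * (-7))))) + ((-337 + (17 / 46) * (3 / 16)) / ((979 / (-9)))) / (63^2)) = 12177486321 / 48931801463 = 0.25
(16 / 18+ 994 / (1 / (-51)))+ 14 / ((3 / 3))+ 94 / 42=-3192643 / 63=-50676.87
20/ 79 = 0.25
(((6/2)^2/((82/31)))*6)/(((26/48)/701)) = 26419.68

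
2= 2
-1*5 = -5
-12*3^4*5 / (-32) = 1215 / 8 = 151.88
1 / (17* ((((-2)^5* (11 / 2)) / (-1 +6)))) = -5 / 2992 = -0.00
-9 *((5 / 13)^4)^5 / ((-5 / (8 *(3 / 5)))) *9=7415771484375000 / 19004963774880799438801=0.00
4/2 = 2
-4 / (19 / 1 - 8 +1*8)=-4 / 19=-0.21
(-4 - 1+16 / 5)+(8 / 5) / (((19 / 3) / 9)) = 9 / 19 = 0.47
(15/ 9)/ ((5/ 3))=1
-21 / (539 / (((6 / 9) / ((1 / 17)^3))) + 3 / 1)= -68782 / 10365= -6.64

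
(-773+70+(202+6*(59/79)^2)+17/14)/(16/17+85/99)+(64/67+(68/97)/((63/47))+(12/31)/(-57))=-2501576431693836173/9117711217059354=-274.36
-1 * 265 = -265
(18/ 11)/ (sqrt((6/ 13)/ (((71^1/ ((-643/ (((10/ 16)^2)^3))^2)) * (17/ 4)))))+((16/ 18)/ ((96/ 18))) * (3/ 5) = 46875 * sqrt(94146)/ 3708289024+1/ 10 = 0.10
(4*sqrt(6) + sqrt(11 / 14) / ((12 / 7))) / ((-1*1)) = -4*sqrt(6)-sqrt(154) / 24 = -10.32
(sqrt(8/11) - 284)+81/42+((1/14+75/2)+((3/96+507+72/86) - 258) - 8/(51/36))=-6517/23392+2 * sqrt(22)/11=0.57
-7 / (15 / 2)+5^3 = 124.07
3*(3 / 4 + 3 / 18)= 11 / 4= 2.75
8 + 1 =9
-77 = -77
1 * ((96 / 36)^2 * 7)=448 / 9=49.78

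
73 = 73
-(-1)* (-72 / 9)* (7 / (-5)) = 11.20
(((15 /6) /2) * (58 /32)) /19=145 /1216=0.12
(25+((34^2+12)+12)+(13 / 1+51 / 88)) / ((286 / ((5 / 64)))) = 536175 / 1610752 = 0.33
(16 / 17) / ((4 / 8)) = 32 / 17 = 1.88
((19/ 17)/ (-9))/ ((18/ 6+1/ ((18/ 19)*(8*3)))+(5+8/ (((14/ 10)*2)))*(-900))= 6384/ 363371515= 0.00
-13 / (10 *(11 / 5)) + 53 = 1153 / 22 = 52.41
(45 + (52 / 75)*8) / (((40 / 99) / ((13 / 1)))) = 1626339 / 1000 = 1626.34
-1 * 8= -8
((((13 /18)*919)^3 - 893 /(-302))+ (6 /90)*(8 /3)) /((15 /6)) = 1287429770020589 /11007900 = 116955074.99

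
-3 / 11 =-0.27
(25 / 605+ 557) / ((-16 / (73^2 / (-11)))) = 179592629 / 10648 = 16866.33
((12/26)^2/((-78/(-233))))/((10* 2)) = 0.03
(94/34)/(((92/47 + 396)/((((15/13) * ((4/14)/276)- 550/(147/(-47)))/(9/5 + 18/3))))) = 170738083225/1090100505312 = 0.16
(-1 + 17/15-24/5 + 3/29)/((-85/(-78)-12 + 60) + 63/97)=-1001234/10913483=-0.09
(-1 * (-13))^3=2197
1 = 1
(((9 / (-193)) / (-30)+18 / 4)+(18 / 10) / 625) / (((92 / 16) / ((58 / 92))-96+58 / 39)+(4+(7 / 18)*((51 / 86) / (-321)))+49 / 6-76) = -169646022548964 / 5620156954821875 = -0.03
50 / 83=0.60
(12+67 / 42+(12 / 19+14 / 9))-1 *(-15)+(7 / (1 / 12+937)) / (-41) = 33975588089 / 1103741730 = 30.78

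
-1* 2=-2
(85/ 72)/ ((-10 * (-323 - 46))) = 0.00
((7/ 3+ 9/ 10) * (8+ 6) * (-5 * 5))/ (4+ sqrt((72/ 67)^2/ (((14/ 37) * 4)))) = -1099805/ 3702+ 7035 * sqrt(518)/ 2468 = -232.21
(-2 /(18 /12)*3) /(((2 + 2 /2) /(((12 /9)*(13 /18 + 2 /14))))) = -872 /567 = -1.54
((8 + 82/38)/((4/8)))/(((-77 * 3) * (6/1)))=-193/13167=-0.01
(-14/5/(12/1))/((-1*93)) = 7/2790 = 0.00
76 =76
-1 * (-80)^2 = -6400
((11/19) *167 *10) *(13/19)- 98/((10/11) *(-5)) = 6164829/9025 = 683.08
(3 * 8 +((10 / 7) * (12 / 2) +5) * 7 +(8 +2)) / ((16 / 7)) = 903 / 16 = 56.44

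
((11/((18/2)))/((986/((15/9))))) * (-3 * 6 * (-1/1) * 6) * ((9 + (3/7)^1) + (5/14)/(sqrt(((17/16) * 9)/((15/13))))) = 1100 * sqrt(3315)/2288013 + 7260/3451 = 2.13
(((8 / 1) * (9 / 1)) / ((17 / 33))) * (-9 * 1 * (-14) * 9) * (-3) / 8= -1010394 / 17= -59434.94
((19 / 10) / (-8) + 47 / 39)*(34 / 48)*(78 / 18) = 51323 / 17280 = 2.97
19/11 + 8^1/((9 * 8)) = 182/99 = 1.84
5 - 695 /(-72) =1055 /72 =14.65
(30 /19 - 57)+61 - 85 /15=-5 /57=-0.09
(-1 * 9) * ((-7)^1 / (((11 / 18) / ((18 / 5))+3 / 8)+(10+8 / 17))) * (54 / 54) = 99144 / 17335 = 5.72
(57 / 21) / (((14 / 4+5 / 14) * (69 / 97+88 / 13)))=23959 / 254691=0.09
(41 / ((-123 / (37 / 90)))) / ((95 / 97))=-3589 / 25650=-0.14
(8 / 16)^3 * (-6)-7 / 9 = -55 / 36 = -1.53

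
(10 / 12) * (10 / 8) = 25 / 24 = 1.04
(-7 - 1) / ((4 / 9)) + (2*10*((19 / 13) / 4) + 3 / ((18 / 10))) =-352 / 39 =-9.03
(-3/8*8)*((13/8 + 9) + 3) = -327/8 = -40.88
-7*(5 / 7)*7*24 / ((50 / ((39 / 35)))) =-468 / 25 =-18.72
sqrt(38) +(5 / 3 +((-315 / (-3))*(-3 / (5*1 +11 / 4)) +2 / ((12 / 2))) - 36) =-2314 / 31 +sqrt(38) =-68.48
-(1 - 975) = 974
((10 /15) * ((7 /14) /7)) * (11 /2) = 11 /42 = 0.26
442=442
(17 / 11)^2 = 289 / 121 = 2.39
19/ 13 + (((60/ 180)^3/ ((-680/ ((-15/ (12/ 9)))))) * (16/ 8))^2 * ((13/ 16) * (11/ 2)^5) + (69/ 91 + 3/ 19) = 1405134959519/ 589447692288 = 2.38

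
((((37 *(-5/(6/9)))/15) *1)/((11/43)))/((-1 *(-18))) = -1591/396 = -4.02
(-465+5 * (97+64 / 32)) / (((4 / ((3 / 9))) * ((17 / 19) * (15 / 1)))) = 19 / 102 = 0.19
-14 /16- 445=-3567 /8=-445.88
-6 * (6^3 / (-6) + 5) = 186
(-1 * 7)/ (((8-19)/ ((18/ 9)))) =14/ 11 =1.27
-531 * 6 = -3186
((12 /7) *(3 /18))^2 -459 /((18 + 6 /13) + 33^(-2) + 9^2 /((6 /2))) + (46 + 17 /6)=3672676825 /94610964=38.82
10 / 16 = 5 / 8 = 0.62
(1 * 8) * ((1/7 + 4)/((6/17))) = 1972/21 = 93.90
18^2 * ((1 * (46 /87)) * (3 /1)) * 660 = 9836640 /29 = 339194.48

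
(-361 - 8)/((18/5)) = -205/2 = -102.50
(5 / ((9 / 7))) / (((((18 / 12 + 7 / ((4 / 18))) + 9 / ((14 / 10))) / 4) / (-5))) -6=-4951 / 621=-7.97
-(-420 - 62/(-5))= 2038/5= 407.60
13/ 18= 0.72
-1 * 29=-29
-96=-96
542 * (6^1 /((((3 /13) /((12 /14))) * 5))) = 84552 /35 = 2415.77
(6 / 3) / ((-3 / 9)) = -6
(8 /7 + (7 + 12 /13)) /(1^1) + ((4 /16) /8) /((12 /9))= 105873 /11648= 9.09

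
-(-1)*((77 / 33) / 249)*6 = 0.06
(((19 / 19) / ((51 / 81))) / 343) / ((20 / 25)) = 135 / 23324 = 0.01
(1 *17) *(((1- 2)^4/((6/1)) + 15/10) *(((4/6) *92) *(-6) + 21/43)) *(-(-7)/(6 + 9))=-1880557/387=-4859.32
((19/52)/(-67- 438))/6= -0.00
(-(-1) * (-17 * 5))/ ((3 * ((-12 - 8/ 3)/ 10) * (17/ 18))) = 225/ 11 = 20.45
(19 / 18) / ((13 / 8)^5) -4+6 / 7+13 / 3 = 30026047 / 23391459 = 1.28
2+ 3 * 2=8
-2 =-2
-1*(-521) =521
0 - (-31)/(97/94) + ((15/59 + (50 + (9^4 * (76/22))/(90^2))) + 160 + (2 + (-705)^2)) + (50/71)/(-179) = 19892536003282073/40003483850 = 497270.09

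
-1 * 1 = -1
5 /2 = 2.50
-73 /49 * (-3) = 219 /49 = 4.47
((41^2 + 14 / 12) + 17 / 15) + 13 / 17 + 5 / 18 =1684.34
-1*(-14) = 14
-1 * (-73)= 73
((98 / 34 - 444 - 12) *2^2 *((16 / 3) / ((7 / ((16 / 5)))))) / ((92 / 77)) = -21691648 / 5865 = -3698.49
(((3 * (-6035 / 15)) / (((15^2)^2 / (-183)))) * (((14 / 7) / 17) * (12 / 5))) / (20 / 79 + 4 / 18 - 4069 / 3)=-2737192 / 3012546875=-0.00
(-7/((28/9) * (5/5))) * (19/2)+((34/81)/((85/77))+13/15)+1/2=-12719/648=-19.63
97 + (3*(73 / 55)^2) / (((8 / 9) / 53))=9973199 / 24200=412.12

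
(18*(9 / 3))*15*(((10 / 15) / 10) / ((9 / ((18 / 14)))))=54 / 7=7.71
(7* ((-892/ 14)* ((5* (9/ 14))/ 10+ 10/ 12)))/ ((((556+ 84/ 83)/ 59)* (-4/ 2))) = 105927007/ 3883488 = 27.28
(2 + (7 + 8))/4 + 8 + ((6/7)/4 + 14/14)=377/28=13.46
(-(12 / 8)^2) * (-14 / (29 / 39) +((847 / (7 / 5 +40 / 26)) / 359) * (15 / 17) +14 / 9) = 5039313559 / 135218068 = 37.27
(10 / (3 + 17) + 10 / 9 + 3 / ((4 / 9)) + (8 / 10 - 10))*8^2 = -53.69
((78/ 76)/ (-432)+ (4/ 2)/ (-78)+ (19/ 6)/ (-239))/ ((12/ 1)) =-701591/ 204018048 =-0.00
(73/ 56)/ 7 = 73/ 392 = 0.19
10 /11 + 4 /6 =52 /33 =1.58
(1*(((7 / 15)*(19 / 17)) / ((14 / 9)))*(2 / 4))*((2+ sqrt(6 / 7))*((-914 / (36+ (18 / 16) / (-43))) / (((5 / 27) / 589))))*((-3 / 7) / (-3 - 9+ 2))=-23750748828 / 20453125 - 11875374414*sqrt(42) / 143171875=-1698.77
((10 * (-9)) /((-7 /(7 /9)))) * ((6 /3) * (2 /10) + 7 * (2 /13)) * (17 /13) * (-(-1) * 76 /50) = 124032 /4225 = 29.36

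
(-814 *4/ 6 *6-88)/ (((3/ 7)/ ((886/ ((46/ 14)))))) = -145176416/ 69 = -2104006.03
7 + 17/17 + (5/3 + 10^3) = 3029/3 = 1009.67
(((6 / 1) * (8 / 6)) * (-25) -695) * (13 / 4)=-11635 / 4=-2908.75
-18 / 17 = -1.06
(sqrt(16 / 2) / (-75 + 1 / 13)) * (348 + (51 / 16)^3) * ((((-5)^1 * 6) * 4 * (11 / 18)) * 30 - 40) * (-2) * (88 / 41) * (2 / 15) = -519872353 * sqrt(2) / 39934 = -18410.64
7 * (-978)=-6846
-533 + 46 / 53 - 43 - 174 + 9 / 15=-198361 / 265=-748.53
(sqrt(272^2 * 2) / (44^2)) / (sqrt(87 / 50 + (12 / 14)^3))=1190 * sqrt(284487) / 4917561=0.13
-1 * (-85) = 85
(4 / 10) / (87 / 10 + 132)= 4 / 1407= 0.00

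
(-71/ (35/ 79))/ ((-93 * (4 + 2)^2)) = 0.05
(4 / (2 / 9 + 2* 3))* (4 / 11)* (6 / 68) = 27 / 1309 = 0.02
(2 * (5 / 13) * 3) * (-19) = -570 / 13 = -43.85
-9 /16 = -0.56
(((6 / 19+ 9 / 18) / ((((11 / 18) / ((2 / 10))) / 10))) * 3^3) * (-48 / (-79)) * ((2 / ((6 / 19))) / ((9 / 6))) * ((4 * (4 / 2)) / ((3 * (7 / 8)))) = 3428352 / 6083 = 563.60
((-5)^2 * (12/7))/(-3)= -100/7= -14.29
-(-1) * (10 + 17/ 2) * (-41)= -1517/ 2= -758.50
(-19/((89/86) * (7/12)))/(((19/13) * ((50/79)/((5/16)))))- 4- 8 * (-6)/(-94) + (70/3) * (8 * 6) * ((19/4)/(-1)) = -3124366621/585620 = -5335.14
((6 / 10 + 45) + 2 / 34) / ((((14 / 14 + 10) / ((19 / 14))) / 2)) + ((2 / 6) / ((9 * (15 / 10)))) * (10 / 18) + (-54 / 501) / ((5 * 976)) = 11.28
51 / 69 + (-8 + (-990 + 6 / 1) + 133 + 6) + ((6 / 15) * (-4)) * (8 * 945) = -12948.26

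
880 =880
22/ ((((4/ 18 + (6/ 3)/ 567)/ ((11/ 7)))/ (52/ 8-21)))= -284229/ 128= -2220.54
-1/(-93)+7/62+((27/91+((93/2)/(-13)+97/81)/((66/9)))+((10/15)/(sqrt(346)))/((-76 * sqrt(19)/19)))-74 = -247678369/3351348-sqrt(6574)/39444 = -73.91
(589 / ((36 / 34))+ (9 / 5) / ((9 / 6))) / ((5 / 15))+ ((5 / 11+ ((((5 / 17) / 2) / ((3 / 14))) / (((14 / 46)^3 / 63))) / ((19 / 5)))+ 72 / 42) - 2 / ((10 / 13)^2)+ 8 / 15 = 3871200449 / 1865325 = 2075.35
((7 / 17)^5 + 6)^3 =621949946638318275349 / 2862423051509815793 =217.28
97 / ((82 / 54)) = 2619 / 41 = 63.88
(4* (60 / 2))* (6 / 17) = 720 / 17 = 42.35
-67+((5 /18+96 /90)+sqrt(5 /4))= -5909 /90+sqrt(5) /2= -64.54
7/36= 0.19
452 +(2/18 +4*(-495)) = -13751/9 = -1527.89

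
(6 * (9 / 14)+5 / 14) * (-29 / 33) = -3.70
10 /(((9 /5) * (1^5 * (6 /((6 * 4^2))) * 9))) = 800 /81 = 9.88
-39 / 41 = -0.95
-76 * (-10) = 760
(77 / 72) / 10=77 / 720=0.11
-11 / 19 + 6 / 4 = 35 / 38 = 0.92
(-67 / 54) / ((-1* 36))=67 / 1944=0.03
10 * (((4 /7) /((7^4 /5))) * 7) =200 /2401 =0.08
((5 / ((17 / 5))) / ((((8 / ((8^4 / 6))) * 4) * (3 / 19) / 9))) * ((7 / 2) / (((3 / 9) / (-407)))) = -129914400 / 17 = -7642023.53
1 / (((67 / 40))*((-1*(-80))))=0.01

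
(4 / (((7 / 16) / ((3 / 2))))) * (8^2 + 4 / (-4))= 864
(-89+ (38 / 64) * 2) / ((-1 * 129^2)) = 1405 / 266256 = 0.01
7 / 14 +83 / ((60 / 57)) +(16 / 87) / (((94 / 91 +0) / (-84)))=1755401 / 27260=64.39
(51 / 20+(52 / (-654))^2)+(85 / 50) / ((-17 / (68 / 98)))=260606879 / 104790420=2.49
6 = 6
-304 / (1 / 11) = -3344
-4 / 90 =-2 / 45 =-0.04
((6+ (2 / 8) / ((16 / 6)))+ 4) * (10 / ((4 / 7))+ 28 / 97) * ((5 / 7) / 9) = 796195 / 55872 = 14.25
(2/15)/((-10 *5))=-1/375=-0.00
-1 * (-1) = 1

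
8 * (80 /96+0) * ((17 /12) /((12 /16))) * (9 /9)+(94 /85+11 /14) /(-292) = 118082423 /9381960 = 12.59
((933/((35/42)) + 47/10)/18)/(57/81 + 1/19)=640851/7760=82.58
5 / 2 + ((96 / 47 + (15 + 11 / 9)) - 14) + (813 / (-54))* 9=-54455 / 423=-128.74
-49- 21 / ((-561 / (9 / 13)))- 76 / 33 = -373964 / 7293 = -51.28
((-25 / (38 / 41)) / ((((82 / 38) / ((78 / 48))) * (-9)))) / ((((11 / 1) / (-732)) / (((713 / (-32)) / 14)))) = 14135225 / 59136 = 239.03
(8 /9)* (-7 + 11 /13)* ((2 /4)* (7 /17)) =-2240 /1989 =-1.13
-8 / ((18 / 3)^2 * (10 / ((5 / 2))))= -1 / 18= -0.06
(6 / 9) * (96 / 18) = 32 / 9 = 3.56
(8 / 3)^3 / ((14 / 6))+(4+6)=1142 / 63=18.13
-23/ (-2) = 23/ 2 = 11.50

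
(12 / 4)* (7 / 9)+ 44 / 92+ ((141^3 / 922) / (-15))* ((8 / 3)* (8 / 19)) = -679227322 / 3021855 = -224.77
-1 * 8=-8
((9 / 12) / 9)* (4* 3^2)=3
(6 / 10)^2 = 9 / 25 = 0.36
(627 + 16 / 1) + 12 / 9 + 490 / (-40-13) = 100979 / 159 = 635.09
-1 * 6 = -6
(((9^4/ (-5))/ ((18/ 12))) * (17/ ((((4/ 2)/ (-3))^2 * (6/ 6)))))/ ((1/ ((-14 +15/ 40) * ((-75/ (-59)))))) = 547088985/ 944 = 579543.42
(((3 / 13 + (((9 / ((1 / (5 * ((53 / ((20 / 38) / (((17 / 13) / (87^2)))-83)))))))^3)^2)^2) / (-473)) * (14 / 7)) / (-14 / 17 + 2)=-1809572746557096637225034002322812368207639453912163244687653344585813168 / 1652729387039778540784841787896492224182062773840646855699217501910306781195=-0.00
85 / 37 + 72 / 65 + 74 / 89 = 906791 / 214045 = 4.24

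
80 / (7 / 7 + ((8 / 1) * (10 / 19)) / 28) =10640 / 153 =69.54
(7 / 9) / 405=7 / 3645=0.00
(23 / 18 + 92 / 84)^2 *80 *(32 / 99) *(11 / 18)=28608320 / 321489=88.99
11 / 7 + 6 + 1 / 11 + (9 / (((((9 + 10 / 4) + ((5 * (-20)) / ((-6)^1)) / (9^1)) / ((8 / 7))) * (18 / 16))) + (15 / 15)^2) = 9.35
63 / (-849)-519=-146898 / 283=-519.07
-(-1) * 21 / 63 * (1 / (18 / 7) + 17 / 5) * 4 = 682 / 135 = 5.05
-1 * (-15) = 15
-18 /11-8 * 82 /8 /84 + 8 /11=-871 /462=-1.89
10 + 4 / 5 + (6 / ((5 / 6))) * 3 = 32.40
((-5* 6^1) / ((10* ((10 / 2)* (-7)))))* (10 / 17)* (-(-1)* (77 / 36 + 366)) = 13253 / 714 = 18.56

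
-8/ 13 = -0.62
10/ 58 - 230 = -6665/ 29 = -229.83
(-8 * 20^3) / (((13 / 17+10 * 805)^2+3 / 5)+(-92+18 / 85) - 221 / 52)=-369920000 / 374629063747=-0.00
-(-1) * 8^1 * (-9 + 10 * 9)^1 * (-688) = -445824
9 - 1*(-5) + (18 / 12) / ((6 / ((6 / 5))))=143 / 10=14.30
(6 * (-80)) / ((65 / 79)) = -7584 / 13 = -583.38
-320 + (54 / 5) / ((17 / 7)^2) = -459754 / 1445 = -318.17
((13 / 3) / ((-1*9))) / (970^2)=-13 / 25404300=-0.00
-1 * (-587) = 587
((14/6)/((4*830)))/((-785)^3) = -7/4818016785000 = -0.00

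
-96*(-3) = 288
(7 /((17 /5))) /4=35 /68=0.51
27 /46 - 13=-571 /46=-12.41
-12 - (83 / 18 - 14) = -47 / 18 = -2.61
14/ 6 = 7/ 3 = 2.33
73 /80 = 0.91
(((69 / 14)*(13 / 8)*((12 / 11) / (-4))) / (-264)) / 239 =897 / 25911424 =0.00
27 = 27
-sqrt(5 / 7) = -sqrt(35) / 7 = -0.85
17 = 17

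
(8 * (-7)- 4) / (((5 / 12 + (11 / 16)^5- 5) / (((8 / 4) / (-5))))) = -75497472 / 13934767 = -5.42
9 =9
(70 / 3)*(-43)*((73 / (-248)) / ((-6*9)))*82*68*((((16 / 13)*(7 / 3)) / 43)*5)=-997267600 / 97929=-10183.58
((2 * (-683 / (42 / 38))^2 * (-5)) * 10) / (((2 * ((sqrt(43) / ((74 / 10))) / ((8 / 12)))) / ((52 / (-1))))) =746946678.95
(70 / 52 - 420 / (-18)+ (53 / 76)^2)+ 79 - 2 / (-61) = 1431803755 / 13741104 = 104.20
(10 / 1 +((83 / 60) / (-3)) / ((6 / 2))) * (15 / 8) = 5317 / 288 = 18.46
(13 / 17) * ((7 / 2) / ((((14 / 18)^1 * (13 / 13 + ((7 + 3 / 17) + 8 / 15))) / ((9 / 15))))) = 1053 / 4442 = 0.24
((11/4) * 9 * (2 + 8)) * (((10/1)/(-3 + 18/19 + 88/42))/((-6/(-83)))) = 27321525/34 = 803574.26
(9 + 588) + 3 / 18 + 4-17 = 3505 / 6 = 584.17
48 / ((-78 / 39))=-24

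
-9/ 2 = -4.50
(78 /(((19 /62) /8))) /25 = 81.45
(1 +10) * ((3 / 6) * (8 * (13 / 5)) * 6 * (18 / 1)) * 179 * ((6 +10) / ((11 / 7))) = 22517913.60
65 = 65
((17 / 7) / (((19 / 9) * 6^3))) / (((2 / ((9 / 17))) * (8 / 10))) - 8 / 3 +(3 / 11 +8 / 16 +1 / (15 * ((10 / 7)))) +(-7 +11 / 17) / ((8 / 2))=-136641107 / 39793600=-3.43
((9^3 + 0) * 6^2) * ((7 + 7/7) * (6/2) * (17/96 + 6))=3890673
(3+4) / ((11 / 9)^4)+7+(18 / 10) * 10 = 411952 / 14641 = 28.14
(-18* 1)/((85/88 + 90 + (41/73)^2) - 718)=8441136/293900963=0.03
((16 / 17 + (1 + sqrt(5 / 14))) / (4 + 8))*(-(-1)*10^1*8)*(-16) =-3520 / 17 -160*sqrt(70) / 21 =-270.80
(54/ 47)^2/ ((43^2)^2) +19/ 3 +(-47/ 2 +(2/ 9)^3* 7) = -188176454066525/ 11011007594322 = -17.09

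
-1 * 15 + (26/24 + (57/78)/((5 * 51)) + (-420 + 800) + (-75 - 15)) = 1220301/4420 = 276.09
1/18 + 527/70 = 2389/315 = 7.58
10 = 10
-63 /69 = -21 /23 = -0.91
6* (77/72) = 77/12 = 6.42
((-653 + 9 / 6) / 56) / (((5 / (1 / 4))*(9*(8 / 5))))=-1303 / 32256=-0.04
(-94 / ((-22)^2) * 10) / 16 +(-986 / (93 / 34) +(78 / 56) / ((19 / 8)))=-8620890683 / 23946384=-360.01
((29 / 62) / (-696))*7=-7 / 1488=-0.00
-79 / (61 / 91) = -7189 / 61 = -117.85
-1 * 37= -37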